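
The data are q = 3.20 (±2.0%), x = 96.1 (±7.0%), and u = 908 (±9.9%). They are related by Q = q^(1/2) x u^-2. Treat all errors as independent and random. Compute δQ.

4.38e-05

Products/powers → add relative errors in quadrature, weighted by exponent:
  (½·δq/q)² = (0.5×0.0200)² = 0.000100;  (1·δx/x)² = (1×0.0700)² = 0.00490;  (-2·δu/u)² = (-2×0.0990)² = 0.0392
δQ/Q = √(0.0442) = 0.210
Q = 0.000209, so δQ = 0.210 × 0.000209 = 4.38e-05.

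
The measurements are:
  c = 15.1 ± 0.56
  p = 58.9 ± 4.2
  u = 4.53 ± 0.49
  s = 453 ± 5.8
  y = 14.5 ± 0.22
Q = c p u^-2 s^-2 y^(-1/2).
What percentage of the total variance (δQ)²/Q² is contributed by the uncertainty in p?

(δQ/Q)² = (1·δc/c)² + (1·δp/p)² + (-2·δu/u)² + (-2·δs/s)² + (−½·δy/y)²
  c term: (1×0.0371)² = 0.00138
  p term: (1×0.0713)² = 0.00508
  u term: (-2×0.108)² = 0.0468
  s term: (-2×0.0128)² = 0.000656
  y term: (-0.5×0.0152)² = 5.76e-05
Total = 0.0540. Share from p = 0.00508/0.0540 = 0.0942.

9.42%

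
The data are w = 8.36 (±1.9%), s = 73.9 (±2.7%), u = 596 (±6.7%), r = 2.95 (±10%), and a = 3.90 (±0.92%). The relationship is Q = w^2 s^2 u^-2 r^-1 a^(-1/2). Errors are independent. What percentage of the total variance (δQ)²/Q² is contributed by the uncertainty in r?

(δQ/Q)² = (2·δw/w)² + (2·δs/s)² + (-2·δu/u)² + (-1·δr/r)² + (−½·δa/a)²
  w term: (2×0.0190)² = 0.00144
  s term: (2×0.0270)² = 0.00292
  u term: (-2×0.0670)² = 0.0180
  r term: (-1×0.100)² = 0.0100
  a term: (-0.5×0.00920)² = 2.12e-05
Total = 0.0323. Share from r = 0.0100/0.0323 = 0.309.

30.9%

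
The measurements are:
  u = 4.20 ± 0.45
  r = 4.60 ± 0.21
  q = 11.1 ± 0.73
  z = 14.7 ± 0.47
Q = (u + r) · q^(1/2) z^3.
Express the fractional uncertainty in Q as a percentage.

11.6%

Let w = u + r = 8.80. δw = √(δu² + δr²) = √(0.203 + 0.0441) = 0.497, so δw/w = 0.0564.
Q is then a monomial in w, q, z:
δQ/Q = √((δw/w)² + (½·δq/q)² + (3·δz/z)²) = √(0.00318 + 0.00108 + 0.00920) = 0.116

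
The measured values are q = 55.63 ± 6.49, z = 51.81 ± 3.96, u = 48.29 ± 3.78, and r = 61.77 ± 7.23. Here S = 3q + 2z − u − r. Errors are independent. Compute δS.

22.5

Sums and differences: (δS)² = Σ (cᵢ δxᵢ)².
  (3·δq)² = 379;  (2·δz)² = 62.7;  (δu)² = 14.3;  (δr)² = 52.3
δS = √(508) = 22.5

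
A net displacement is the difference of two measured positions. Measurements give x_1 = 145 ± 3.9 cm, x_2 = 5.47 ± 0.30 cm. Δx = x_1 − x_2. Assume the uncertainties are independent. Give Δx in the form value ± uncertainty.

140 ± 3.91 cm

Sums and differences: (δΔx)² = Σ (cᵢ δxᵢ)².
  (δx_1)² = 15.2;  (δx_2)² = 0.0900
δΔx = √(15.3) = 3.91 cm
Δx = 140 cm.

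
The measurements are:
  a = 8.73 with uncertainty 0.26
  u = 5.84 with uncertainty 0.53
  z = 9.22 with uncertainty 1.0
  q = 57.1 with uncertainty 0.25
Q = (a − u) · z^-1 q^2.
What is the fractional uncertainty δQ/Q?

Let w = a − u = 2.89. δw = √(δa² + δu²) = √(0.0676 + 0.281) = 0.590, so δw/w = 0.204.
Q is then a monomial in w, z, q:
δQ/Q = √((δw/w)² + (-1·δz/z)² + (2·δq/q)²) = √(0.0417 + 0.0118 + 7.67e-05) = 0.231

0.231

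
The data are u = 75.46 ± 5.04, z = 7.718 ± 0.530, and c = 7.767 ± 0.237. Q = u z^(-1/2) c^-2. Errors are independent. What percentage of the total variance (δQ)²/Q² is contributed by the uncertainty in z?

(δQ/Q)² = (1·δu/u)² + (−½·δz/z)² + (-2·δc/c)²
  u term: (1×0.0668)² = 0.00446
  z term: (-0.5×0.0687)² = 0.00118
  c term: (-2×0.0305)² = 0.00372
Total = 0.00936. Share from z = 0.00118/0.00936 = 0.126.

12.6%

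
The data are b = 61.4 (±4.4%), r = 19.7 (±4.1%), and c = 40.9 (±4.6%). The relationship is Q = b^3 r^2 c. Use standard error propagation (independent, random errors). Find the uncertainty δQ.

Products/powers → add relative errors in quadrature, weighted by exponent:
  (3·δb/b)² = (3×0.0440)² = 0.0174;  (2·δr/r)² = (2×0.0410)² = 0.00672;  (1·δc/c)² = (1×0.0460)² = 0.00212
δQ/Q = √(0.0263) = 0.162
Q = 3.67e+09, so δQ = 0.162 × 3.67e+09 = 5.95e+08.

5.95e+08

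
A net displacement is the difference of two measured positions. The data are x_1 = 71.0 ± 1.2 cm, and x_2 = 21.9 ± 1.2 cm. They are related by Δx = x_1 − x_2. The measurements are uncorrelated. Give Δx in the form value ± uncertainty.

Absolute uncertainties add in quadrature for a linear combination:
  (δx_1)² = 1.44;  (δx_2)² = 1.44
δΔx = √(2.88) = 1.70 cm
Δx = 49.1 cm.

49.1 ± 1.70 cm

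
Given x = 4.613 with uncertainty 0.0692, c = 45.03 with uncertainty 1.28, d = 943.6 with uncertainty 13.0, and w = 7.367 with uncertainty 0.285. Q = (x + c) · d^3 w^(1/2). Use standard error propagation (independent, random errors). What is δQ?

5.94e+09

Let u = x + c = 49.64. δu = √(δx² + δc²) = √(0.00479 + 1.64) = 1.28, so δu/u = 0.0258.
Q is then a monomial in u, d, w:
δQ/Q = √((δu/u)² + (3·δd/d)² + (½·δw/w)²) = √(0.000667 + 0.00171 + 0.000374) = 0.0524
Q = 1.132e+11, so δQ = 0.0524 × 1.132e+11 = 5.94e+09.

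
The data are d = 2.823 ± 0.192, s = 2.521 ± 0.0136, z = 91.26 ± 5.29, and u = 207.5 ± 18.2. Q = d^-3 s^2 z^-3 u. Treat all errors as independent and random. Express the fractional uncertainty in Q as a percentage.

28.2%

Each factor contributes (exponent × relative error)² to (δQ/Q)²:
  (-3·δd/d)² = (-3×0.0680)² = 0.0416;  (2·δs/s)² = (2×0.00539)² = 0.000116;  (-3·δz/z)² = (-3×0.0580)² = 0.0302;  (1·δu/u)² = (1×0.0877)² = 0.00769
δQ/Q = √(0.0797) = 0.282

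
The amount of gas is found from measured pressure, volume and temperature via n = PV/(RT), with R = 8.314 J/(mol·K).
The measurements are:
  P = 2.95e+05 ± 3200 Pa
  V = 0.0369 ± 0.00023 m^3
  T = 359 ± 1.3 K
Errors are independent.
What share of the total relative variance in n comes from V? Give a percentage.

22.9%

(δn/n)² = (1·δP/P)² + (1·δV/V)² + (-1·δT/T)²
  P term: (1×0.0108)² = 0.000118
  V term: (1×0.00623)² = 3.89e-05
  T term: (-1×0.00362)² = 1.31e-05
Total = 0.000170. Share from V = 3.89e-05/0.000170 = 0.229.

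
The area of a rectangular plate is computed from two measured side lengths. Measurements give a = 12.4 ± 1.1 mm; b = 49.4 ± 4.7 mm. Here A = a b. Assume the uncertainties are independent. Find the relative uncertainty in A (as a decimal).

Since A is a product/quotient, work with relative uncertainties:
  (1·δa/a)² = (1×0.0887)² = 0.00787;  (1·δb/b)² = (1×0.0951)² = 0.00905
δA/A = √(0.0169) = 0.130

0.130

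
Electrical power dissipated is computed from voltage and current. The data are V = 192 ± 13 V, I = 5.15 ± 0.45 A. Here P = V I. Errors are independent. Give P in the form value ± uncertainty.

P is a product of powers, so relative uncertainties combine in quadrature:
  (1·δV/V)² = (1×0.0677)² = 0.00458;  (1·δI/I)² = (1×0.0874)² = 0.00764
δP/P = √(0.0122) = 0.111
P = 989 W, so δP = 0.111 × 989 = 109 W.

989 ± 109 W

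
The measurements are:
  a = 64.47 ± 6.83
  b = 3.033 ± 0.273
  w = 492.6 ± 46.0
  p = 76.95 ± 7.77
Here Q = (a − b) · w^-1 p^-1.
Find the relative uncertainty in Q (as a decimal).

Let u = a − b = 61.44. δu = √(δa² + δb²) = √(46.6 + 0.0745) = 6.84, so δu/u = 0.111.
Q is then a monomial in u, w, p:
δQ/Q = √((δu/u)² + (-1·δw/w)² + (-1·δp/p)²) = √(0.0124 + 0.00872 + 0.0102) = 0.177

0.177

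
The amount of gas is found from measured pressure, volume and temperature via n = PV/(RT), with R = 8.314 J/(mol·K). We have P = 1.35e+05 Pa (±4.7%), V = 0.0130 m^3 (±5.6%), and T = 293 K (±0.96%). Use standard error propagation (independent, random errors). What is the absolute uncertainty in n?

0.0531 mol

Products/powers → add relative errors in quadrature, weighted by exponent:
  (1·δP/P)² = (1×0.0470)² = 0.00221;  (1·δV/V)² = (1×0.0560)² = 0.00314;  (-1·δT/T)² = (-1×0.00960)² = 9.22e-05
δn/n = √(0.00544) = 0.0737
n = 0.720 mol, so δn = 0.0737 × 0.720 = 0.0531 mol.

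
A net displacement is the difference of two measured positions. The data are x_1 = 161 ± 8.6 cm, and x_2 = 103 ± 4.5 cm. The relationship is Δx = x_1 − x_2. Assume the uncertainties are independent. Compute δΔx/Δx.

0.167

Absolute uncertainties add in quadrature for a linear combination:
  (δx_1)² = 74.0;  (δx_2)² = 20.2
δΔx = √(94.2) = 9.71 cm
Δx = 58.0 cm, so δΔx/Δx = 9.71/58.0 = 0.167.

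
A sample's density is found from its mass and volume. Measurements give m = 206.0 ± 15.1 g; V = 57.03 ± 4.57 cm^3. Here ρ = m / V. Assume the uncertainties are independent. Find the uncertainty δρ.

0.392 g/cm^3

Products/powers → add relative errors in quadrature, weighted by exponent:
  (1·δm/m)² = (1×0.0733)² = 0.00537;  (-1·δV/V)² = (-1×0.0801)² = 0.00642
δρ/ρ = √(0.0118) = 0.109
ρ = 3.612 g/cm^3, so δρ = 0.109 × 3.612 = 0.392 g/cm^3.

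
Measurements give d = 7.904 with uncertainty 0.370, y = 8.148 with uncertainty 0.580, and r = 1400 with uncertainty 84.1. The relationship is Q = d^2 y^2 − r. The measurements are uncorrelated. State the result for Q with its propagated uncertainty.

Let p = d^2·y^2 = 4148. δp/p = √((2·δd/d)² + (2·δy/y)²) = √(0.00877 + 0.0203) = 0.170, so δp = 707.
Q = p − r: δQ = √(δp² + δr²) = √(4.99e+05 + 7070) = 712
Q = 2748.

2748 ± 712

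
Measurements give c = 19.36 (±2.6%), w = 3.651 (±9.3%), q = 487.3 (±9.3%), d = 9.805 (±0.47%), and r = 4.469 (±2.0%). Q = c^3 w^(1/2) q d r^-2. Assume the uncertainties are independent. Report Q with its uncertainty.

Each factor contributes (exponent × relative error)² to (δQ/Q)²:
  (3·δc/c)² = (3×0.0260)² = 0.00608;  (½·δw/w)² = (0.5×0.0930)² = 0.00216;  (1·δq/q)² = (1×0.0930)² = 0.00865;  (1·δd/d)² = (1×0.00470)² = 2.21e-05;  (-2·δr/r)² = (-2×0.0200)² = 0.00160
δQ/Q = √(0.0185) = 0.136
Q = 3.317e+06, so δQ = 0.136 × 3.317e+06 = 4.51e+05.

(3.317 ± 0.451) × 10^6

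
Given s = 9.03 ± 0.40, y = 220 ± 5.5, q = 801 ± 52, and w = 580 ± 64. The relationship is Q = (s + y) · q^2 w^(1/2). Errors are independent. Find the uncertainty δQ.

5.06e+08

Let u = s + y = 229. δu = √(δs² + δy²) = √(0.160 + 30.2) = 5.51, so δu/u = 0.0241.
Q is then a monomial in u, q, w:
δQ/Q = √((δu/u)² + (2·δq/q)² + (½·δw/w)²) = √(0.000580 + 0.0169 + 0.00304) = 0.143
Q = 3.54e+09, so δQ = 0.143 × 3.54e+09 = 5.06e+08.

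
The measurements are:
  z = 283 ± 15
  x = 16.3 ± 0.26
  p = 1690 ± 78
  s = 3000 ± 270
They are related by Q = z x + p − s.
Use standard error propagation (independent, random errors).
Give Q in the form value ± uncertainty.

3300 ± 380

Let w = z·x = 4610. δw/w = √((1·δz/z)² + (1·δx/x)²) = √(0.00281 + 0.000254) = 0.0554, so δw = 255.
Q = w + p − s: δQ = √(δw² + δp² + δs²) = √(65200 + 6080 + 72900) = 380
Q = 3300.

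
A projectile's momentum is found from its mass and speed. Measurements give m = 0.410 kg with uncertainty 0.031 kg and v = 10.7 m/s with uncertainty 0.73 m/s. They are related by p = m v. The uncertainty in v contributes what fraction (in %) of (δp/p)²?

44.9%

(δp/p)² = (1·δm/m)² + (1·δv/v)²
  m term: (1×0.0756)² = 0.00572
  v term: (1×0.0682)² = 0.00465
Total = 0.0104. Share from v = 0.00465/0.0104 = 0.449.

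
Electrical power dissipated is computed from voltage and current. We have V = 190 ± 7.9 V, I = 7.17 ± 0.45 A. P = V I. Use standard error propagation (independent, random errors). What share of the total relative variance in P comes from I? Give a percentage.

(δP/P)² = (1·δV/V)² + (1·δI/I)²
  V term: (1×0.0416)² = 0.00173
  I term: (1×0.0628)² = 0.00394
Total = 0.00567. Share from I = 0.00394/0.00567 = 0.695.

69.5%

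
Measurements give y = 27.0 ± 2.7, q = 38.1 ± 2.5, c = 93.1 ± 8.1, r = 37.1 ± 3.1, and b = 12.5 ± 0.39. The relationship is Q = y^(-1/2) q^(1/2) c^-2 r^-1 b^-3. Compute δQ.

Each factor contributes (exponent × relative error)² to (δQ/Q)²:
  (−½·δy/y)² = (-0.5×0.100)² = 0.00250;  (½·δq/q)² = (0.5×0.0656)² = 0.00108;  (-2·δc/c)² = (-2×0.0870)² = 0.0303;  (-1·δr/r)² = (-1×0.0836)² = 0.00698;  (-3·δb/b)² = (-3×0.0312)² = 0.00876
δQ/Q = √(0.0496) = 0.223
Q = 1.89e-09, so δQ = 0.223 × 1.89e-09 = 4.21e-10.

4.21e-10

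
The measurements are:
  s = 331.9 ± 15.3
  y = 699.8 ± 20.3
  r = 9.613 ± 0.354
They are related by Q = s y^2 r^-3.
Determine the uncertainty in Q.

Relative error in a monomial: (δQ/Q)² = Σ (nᵢ · δxᵢ/xᵢ)².
  (1·δs/s)² = (1×0.0461)² = 0.00213;  (2·δy/y)² = (2×0.0290)² = 0.00337;  (-3·δr/r)² = (-3×0.0368)² = 0.0122
δQ/Q = √(0.0177) = 0.133
Q = 183000, so δQ = 0.133 × 183000 = 24300.

24300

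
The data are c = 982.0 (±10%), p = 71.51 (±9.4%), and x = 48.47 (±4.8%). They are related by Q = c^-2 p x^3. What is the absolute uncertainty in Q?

2.23

Products/powers → add relative errors in quadrature, weighted by exponent:
  (-2·δc/c)² = (-2×0.100)² = 0.0400;  (1·δp/p)² = (1×0.0940)² = 0.00884;  (3·δx/x)² = (3×0.0480)² = 0.0207
δQ/Q = √(0.0696) = 0.264
Q = 8.444, so δQ = 0.264 × 8.444 = 2.23.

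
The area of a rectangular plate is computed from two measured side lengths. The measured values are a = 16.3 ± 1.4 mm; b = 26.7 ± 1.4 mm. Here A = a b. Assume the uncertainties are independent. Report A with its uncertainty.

435 ± 43.8 mm^2

For a monomial A ∝ a, b, fractional errors add in quadrature:
  (1·δa/a)² = (1×0.0859)² = 0.00738;  (1·δb/b)² = (1×0.0524)² = 0.00275
δA/A = √(0.0101) = 0.101
A = 435 mm^2, so δA = 0.101 × 435 = 43.8 mm^2.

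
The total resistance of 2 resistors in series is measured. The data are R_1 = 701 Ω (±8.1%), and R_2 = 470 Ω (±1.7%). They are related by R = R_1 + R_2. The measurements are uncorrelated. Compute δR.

57.3 Ω

Each term contributes (cᵢ δxᵢ)² to (δR)²:
  (δR_1)² = 3220;  (δR_2)² = 63.8
δR = √(3290) = 57.3 Ω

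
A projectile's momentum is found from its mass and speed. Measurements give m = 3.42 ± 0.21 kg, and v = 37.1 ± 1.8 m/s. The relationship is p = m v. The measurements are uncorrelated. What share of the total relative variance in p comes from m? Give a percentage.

61.6%

(δp/p)² = (1·δm/m)² + (1·δv/v)²
  m term: (1×0.0614)² = 0.00377
  v term: (1×0.0485)² = 0.00235
Total = 0.00612. Share from m = 0.00377/0.00612 = 0.616.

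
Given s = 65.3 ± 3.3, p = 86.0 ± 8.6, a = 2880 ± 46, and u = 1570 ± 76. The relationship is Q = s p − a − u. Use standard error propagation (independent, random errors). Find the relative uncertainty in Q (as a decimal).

0.545

Let w = s·p = 5620. δw/w = √((1·δs/s)² + (1·δp/p)²) = √(0.00255 + 0.0100) = 0.112, so δw = 629.
Q = w − a − u: δQ = √(δw² + δa² + δu²) = √(3.96e+05 + 2120 + 5780) = 635
Q = 1170, so δQ/Q = 635/1170 = 0.545.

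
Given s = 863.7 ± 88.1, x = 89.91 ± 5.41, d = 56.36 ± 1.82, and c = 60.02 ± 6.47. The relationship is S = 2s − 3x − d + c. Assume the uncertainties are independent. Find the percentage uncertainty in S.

12.1%

Each term contributes (cᵢ δxᵢ)² to (δS)²:
  (2·δs)² = 31000;  (3·δx)² = 263;  (δd)² = 3.31;  (δc)² = 41.9
δS = √(31400) = 177
S = 1461, so δS/S = 177/1461 = 0.121.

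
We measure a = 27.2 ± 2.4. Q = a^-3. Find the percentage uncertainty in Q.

26.5%

Q is a product of powers, so relative uncertainties combine in quadrature:
  (-3·δa/a)² = (-3×0.0882)² = 0.0701
δQ/Q = √(0.0701) = 0.265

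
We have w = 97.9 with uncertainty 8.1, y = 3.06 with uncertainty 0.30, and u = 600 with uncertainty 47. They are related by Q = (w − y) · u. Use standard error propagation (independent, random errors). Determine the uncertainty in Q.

6600

Let h = w − y = 94.8. δh = √(δw² + δy²) = √(65.6 + 0.0900) = 8.11, so δh/h = 0.0855.
Q is then a monomial in h, u:
δQ/Q = √((δh/h)² + (1·δu/u)²) = √(0.00730 + 0.00614) = 0.116
Q = 56900, so δQ = 0.116 × 56900 = 6600.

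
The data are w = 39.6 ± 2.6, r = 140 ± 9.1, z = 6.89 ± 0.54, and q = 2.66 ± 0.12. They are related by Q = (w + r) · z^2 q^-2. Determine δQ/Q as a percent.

18.8%

Let u = w + r = 180. δu = √(δw² + δr²) = √(6.76 + 82.8) = 9.46, so δu/u = 0.0527.
Q is then a monomial in u, z, q:
δQ/Q = √((δu/u)² + (2·δz/z)² + (-2·δq/q)²) = √(0.00278 + 0.0246 + 0.00814) = 0.188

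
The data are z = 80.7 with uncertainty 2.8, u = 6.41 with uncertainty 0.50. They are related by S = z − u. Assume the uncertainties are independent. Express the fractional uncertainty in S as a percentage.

Sums and differences: (δS)² = Σ (cᵢ δxᵢ)².
  (δz)² = 7.84;  (δu)² = 0.250
δS = √(8.09) = 2.84
S = 74.3, so δS/S = 2.84/74.3 = 0.0383.

3.83%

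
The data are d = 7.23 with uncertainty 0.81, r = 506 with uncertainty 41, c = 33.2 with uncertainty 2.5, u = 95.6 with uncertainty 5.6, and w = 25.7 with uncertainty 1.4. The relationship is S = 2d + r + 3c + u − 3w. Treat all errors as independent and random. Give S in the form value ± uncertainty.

Absolute uncertainties add in quadrature for a linear combination:
  (2·δd)² = 2.62;  (δr)² = 1680;  (3·δc)² = 56.2;  (δu)² = 31.4;  (3·δw)² = 17.6
δS = √(1790) = 42.3
S = 639.

639 ± 42.3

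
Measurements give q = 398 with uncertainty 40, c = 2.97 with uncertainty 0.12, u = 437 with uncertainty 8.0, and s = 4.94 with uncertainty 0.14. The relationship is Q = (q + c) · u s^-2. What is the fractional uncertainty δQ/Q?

Let w = q + c = 401. δw = √(δq² + δc²) = √(1600 + 0.0144) = 40.0, so δw/w = 0.0998.
Q is then a monomial in w, u, s:
δQ/Q = √((δw/w)² + (1·δu/u)² + (-2·δs/s)²) = √(0.00995 + 0.000335 + 0.00321) = 0.116

0.116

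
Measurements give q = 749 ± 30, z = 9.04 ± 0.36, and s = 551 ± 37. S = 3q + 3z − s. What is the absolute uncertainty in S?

97.3

Sums and differences: (δS)² = Σ (cᵢ δxᵢ)².
  (3·δq)² = 8100;  (3·δz)² = 1.17;  (δs)² = 1370
δS = √(9470) = 97.3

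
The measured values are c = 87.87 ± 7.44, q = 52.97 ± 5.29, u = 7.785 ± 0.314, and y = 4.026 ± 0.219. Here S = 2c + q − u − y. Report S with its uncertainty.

S is a linear combination, so absolute uncertainties add in quadrature:
  (2·δc)² = 221;  (δq)² = 28.0;  (δu)² = 0.0986;  (δy)² = 0.0480
δS = √(250) = 15.8
S = 216.9.

216.9 ± 15.8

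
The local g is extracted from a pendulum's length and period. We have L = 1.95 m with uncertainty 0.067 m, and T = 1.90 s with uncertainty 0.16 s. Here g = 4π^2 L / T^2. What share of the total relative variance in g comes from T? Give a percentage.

96.0%

(δg/g)² = (1·δL/L)² + (-2·δT/T)²
  L term: (1×0.0344)² = 0.00118
  T term: (-2×0.0842)² = 0.0284
Total = 0.0295. Share from T = 0.0284/0.0295 = 0.960.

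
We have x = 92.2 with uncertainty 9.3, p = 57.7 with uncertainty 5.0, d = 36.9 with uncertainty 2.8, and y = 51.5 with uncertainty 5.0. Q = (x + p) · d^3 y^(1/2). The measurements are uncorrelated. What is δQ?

Let u = x + p = 150. δu = √(δx² + δp²) = √(86.5 + 25.0) = 10.6, so δu/u = 0.0704.
Q is then a monomial in u, d, y:
δQ/Q = √((δu/u)² + (3·δd/d)² + (½·δy/y)²) = √(0.00496 + 0.0518 + 0.00236) = 0.243
Q = 5.4e+07, so δQ = 0.243 × 5.4e+07 = 1.31e+07.

1.31e+07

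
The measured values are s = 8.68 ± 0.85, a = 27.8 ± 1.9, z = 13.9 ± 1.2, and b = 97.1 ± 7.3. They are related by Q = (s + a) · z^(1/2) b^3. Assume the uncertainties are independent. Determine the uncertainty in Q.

Let u = s + a = 36.5. δu = √(δs² + δa²) = √(0.722 + 3.61) = 2.08, so δu/u = 0.0571.
Q is then a monomial in u, z, b:
δQ/Q = √((δu/u)² + (½·δz/z)² + (3·δb/b)²) = √(0.00326 + 0.00186 + 0.0509) = 0.237
Q = 1.25e+08, so δQ = 0.237 × 1.25e+08 = 2.95e+07.

2.95e+07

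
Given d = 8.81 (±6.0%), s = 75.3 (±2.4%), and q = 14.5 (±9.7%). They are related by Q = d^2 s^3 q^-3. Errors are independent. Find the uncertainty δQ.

Each factor contributes (exponent × relative error)² to (δQ/Q)²:
  (2·δd/d)² = (2×0.0600)² = 0.0144;  (3·δs/s)² = (3×0.0240)² = 0.00518;  (-3·δq/q)² = (-3×0.0970)² = 0.0847
δQ/Q = √(0.104) = 0.323
Q = 10900, so δQ = 0.323 × 10900 = 3510.

3510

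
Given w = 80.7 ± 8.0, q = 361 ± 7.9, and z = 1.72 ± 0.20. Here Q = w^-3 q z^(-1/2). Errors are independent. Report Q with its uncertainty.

Since Q is a product/quotient, work with relative uncertainties:
  (-3·δw/w)² = (-3×0.0991)² = 0.0884;  (1·δq/q)² = (1×0.0219)² = 0.000479;  (−½·δz/z)² = (-0.5×0.116)² = 0.00338
δQ/Q = √(0.0923) = 0.304
Q = 0.000524, so δQ = 0.304 × 0.000524 = 0.000159.

0.000524 ± 0.000159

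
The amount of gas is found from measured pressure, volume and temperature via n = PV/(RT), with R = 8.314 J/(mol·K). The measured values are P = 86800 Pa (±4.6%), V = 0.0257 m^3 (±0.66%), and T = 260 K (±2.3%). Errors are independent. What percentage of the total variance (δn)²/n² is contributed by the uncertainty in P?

(δn/n)² = (1·δP/P)² + (1·δV/V)² + (-1·δT/T)²
  P term: (1×0.0460)² = 0.00212
  V term: (1×0.00660)² = 4.36e-05
  T term: (-1×0.0230)² = 0.000529
Total = 0.00269. Share from P = 0.00212/0.00269 = 0.787.

78.7%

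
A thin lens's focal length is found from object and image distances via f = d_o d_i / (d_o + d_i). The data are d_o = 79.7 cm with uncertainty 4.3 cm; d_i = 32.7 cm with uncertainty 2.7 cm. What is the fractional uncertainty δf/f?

0.0606

∂f/∂d_o = (d_i/(d_o+d_i))² = 0.0846;  ∂f/∂d_i = (d_o/(d_o+d_i))² = 0.503
δf = √((∂f/∂d_o · δd_o)² + (∂f/∂d_i · δd_i)²) = √(0.132 + 1.84) = 1.41 cm
f = 23.2 cm, so δf/f = 1.41/23.2 = 0.0606.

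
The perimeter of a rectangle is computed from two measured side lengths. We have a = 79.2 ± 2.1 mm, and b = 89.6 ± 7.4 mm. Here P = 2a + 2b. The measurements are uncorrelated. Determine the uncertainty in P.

15.4 mm

Sums and differences: (δP)² = Σ (cᵢ δxᵢ)².
  (2·δa)² = 17.6;  (2·δb)² = 219
δP = √(237) = 15.4 mm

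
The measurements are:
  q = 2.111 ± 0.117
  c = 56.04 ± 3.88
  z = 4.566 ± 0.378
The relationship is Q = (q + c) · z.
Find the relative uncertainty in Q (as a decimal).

Let u = q + c = 58.15. δu = √(δq² + δc²) = √(0.0137 + 15.1) = 3.88, so δu/u = 0.0668.
Q is then a monomial in u, z:
δQ/Q = √((δu/u)² + (1·δz/z)²) = √(0.00446 + 0.00685) = 0.106

0.106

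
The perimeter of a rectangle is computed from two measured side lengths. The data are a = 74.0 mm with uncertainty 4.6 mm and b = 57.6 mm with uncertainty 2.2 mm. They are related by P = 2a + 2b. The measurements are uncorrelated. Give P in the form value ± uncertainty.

263 ± 10.2 mm

P is a linear combination, so absolute uncertainties add in quadrature:
  (2·δa)² = 84.6;  (2·δb)² = 19.4
δP = √(104) = 10.2 mm
P = 263 mm.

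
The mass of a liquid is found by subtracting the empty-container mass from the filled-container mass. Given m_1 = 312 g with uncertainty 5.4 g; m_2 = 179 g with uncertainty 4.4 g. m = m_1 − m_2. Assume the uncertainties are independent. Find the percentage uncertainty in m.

m is a linear combination, so absolute uncertainties add in quadrature:
  (δm_1)² = 29.2;  (δm_2)² = 19.4
δm = √(48.5) = 6.97 g
m = 133 g, so δm/m = 6.97/133 = 0.0524.

5.24%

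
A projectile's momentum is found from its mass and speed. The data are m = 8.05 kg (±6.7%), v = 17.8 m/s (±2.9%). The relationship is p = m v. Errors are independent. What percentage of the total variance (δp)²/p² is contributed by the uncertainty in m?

(δp/p)² = (1·δm/m)² + (1·δv/v)²
  m term: (1×0.0670)² = 0.00449
  v term: (1×0.0290)² = 0.000841
Total = 0.00533. Share from m = 0.00449/0.00533 = 0.842.

84.2%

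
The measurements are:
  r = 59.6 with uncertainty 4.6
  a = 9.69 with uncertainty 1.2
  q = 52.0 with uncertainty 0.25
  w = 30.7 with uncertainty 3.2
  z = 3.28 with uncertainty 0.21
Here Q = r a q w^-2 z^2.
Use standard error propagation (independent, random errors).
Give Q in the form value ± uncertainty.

343 ± 97.7

For a monomial Q ∝ r, a, q, w^-2, z^2, fractional errors add in quadrature:
  (1·δr/r)² = (1×0.0772)² = 0.00596;  (1·δa/a)² = (1×0.124)² = 0.0153;  (1·δq/q)² = (1×0.00481)² = 2.31e-05;  (-2·δw/w)² = (-2×0.104)² = 0.0435;  (2·δz/z)² = (2×0.0640)² = 0.0164
δQ/Q = √(0.0812) = 0.285
Q = 343, so δQ = 0.285 × 343 = 97.7.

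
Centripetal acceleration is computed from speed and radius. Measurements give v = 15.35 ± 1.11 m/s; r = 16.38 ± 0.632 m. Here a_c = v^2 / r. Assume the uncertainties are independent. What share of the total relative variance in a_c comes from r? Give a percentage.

6.64%

(δa_c/a_c)² = (2·δv/v)² + (-1·δr/r)²
  v term: (2×0.0723)² = 0.0209
  r term: (-1×0.0386)² = 0.00149
Total = 0.0224. Share from r = 0.00149/0.0224 = 0.0664.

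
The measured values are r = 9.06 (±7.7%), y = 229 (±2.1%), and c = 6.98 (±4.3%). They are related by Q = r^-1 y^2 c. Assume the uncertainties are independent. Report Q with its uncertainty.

Each factor contributes (exponent × relative error)² to (δQ/Q)²:
  (-1·δr/r)² = (-1×0.0770)² = 0.00593;  (2·δy/y)² = (2×0.0210)² = 0.00176;  (1·δc/c)² = (1×0.0430)² = 0.00185
δQ/Q = √(0.00954) = 0.0977
Q = 40400, so δQ = 0.0977 × 40400 = 3950.

40400 ± 3950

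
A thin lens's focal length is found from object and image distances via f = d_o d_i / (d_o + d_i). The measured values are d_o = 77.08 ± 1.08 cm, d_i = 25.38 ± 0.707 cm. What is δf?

0.406 cm

∂f/∂d_o = (d_i/(d_o+d_i))² = 0.0614;  ∂f/∂d_i = (d_o/(d_o+d_i))² = 0.566
δf = √((∂f/∂d_o · δd_o)² + (∂f/∂d_i · δd_i)²) = √(0.00439 + 0.160) = 0.406 cm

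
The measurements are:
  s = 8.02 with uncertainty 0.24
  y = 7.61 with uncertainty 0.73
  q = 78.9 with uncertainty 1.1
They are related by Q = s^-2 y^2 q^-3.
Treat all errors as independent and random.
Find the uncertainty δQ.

3.76e-07

Since Q is a product/quotient, work with relative uncertainties:
  (-2·δs/s)² = (-2×0.0299)² = 0.00358;  (2·δy/y)² = (2×0.0959)² = 0.0368;  (-3·δq/q)² = (-3×0.0139)² = 0.00175
δQ/Q = √(0.0421) = 0.205
Q = 1.83e-06, so δQ = 0.205 × 1.83e-06 = 3.76e-07.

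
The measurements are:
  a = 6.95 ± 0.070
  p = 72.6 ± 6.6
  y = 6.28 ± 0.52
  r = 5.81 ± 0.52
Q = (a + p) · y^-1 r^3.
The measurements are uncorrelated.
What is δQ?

728

Let u = a + p = 79.5. δu = √(δa² + δp²) = √(0.00490 + 43.6) = 6.60, so δu/u = 0.0830.
Q is then a monomial in u, y, r:
δQ/Q = √((δu/u)² + (-1·δy/y)² + (3·δr/r)²) = √(0.00688 + 0.00686 + 0.0721) = 0.293
Q = 2480, so δQ = 0.293 × 2480 = 728.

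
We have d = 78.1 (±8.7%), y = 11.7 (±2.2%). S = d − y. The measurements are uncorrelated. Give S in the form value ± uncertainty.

S is a linear combination, so absolute uncertainties add in quadrature:
  (δd)² = 46.2;  (δy)² = 0.0663
δS = √(46.2) = 6.80
S = 66.4.

66.4 ± 6.80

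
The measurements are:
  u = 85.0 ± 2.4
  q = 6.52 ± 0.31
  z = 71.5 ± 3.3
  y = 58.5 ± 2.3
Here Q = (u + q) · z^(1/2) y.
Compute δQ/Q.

Let w = u + q = 91.5. δw = √(δu² + δq²) = √(5.76 + 0.0961) = 2.42, so δw/w = 0.0264.
Q is then a monomial in w, z, y:
δQ/Q = √((δw/w)² + (½·δz/z)² + (1·δy/y)²) = √(0.000699 + 0.000533 + 0.00155) = 0.0527

0.0527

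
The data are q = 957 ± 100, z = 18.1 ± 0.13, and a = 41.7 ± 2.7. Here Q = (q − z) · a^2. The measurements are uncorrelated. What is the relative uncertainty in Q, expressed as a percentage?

16.8%

Let u = q − z = 939. δu = √(δq² + δz²) = √(10000 + 0.0169) = 100, so δu/u = 0.107.
Q is then a monomial in u, a:
δQ/Q = √((δu/u)² + (2·δa/a)²) = √(0.0113 + 0.0168) = 0.168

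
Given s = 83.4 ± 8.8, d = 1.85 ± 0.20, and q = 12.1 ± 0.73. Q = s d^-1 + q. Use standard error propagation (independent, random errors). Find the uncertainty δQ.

6.85

Let p = s·d^-1 = 45.1. δp/p = √((1·δs/s)² + (-1·δd/d)²) = √(0.0111 + 0.0117) = 0.151, so δp = 6.81.
Q = p + q: δQ = √(δp² + δq²) = √(46.4 + 0.533) = 6.85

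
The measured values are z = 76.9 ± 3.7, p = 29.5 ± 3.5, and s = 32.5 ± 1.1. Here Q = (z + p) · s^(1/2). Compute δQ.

Let u = z + p = 106. δu = √(δz² + δp²) = √(13.7 + 12.2) = 5.09, so δu/u = 0.0479.
Q is then a monomial in u, s:
δQ/Q = √((δu/u)² + (½·δs/s)²) = √(0.00229 + 0.000286) = 0.0508
Q = 607, so δQ = 0.0508 × 607 = 30.8.

30.8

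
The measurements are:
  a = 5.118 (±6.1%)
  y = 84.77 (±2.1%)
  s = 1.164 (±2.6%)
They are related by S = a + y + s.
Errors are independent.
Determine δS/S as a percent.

For a sum/difference, combine absolute errors in quadrature:
  (δa)² = 0.0975;  (δy)² = 3.17;  (δs)² = 0.000916
δS = √(3.27) = 1.81
S = 91.05, so δS/S = 1.81/91.05 = 0.0199.

1.99%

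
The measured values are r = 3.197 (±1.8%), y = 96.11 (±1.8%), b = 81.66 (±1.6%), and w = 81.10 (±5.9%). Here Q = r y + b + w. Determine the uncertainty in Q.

9.26

Let p = r·y = 307.3. δp/p = √((1·δr/r)² + (1·δy/y)²) = √(0.000324 + 0.000324) = 0.0255, so δp = 7.82.
Q = p + b + w: δQ = √(δp² + δb² + δw²) = √(61.2 + 1.71 + 22.9) = 9.26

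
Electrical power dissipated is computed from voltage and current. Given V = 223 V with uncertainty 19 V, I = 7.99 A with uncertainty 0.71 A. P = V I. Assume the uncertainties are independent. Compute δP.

219 W

Relative error in a monomial: (δP/P)² = Σ (nᵢ · δxᵢ/xᵢ)².
  (1·δV/V)² = (1×0.0852)² = 0.00726;  (1·δI/I)² = (1×0.0889)² = 0.00790
δP/P = √(0.0152) = 0.123
P = 1780 W, so δP = 0.123 × 1780 = 219 W.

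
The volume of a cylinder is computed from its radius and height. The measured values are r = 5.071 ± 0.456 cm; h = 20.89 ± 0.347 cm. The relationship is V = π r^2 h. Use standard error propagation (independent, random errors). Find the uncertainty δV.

305 cm^3

V is a product of powers, so relative uncertainties combine in quadrature:
  (2·δr/r)² = (2×0.0899)² = 0.0323;  (1·δh/h)² = (1×0.0166)² = 0.000276
δV/V = √(0.0326) = 0.181
V = 1688 cm^3, so δV = 0.181 × 1688 = 305 cm^3.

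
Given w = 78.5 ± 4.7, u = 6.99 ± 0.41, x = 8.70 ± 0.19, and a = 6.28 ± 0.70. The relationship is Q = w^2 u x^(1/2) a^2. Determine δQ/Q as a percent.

Products/powers → add relative errors in quadrature, weighted by exponent:
  (2·δw/w)² = (2×0.0599)² = 0.0143;  (1·δu/u)² = (1×0.0587)² = 0.00344;  (½·δx/x)² = (0.5×0.0218)² = 0.000119;  (2·δa/a)² = (2×0.111)² = 0.0497
δQ/Q = √(0.0676) = 0.260

26.0%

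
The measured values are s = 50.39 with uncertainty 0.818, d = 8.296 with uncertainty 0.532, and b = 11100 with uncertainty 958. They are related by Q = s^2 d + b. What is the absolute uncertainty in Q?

Let p = s^2·d = 21060. δp/p = √((2·δs/s)² + (1·δd/d)²) = √(0.00105 + 0.00411) = 0.0719, so δp = 1510.
Q = p + b: δQ = √(δp² + δb²) = √(2.29e+06 + 9.18e+05) = 1790

1790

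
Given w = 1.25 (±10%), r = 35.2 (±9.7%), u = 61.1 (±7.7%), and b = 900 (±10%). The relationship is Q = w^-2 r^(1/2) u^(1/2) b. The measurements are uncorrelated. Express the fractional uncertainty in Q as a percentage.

23.2%

Q is a product of powers, so relative uncertainties combine in quadrature:
  (-2·δw/w)² = (-2×0.100)² = 0.0400;  (½·δr/r)² = (0.5×0.0970)² = 0.00235;  (½·δu/u)² = (0.5×0.0770)² = 0.00148;  (1·δb/b)² = (1×0.100)² = 0.0100
δQ/Q = √(0.0538) = 0.232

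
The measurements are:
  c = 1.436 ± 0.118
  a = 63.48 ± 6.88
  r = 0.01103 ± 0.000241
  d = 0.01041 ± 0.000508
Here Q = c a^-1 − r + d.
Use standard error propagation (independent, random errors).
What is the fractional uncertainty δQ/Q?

0.142

Let p = c·a^-1 = 0.02262. δp/p = √((1·δc/c)² + (-1·δa/a)²) = √(0.00675 + 0.0117) = 0.136, so δp = 0.00308.
Q = p − r + d: δQ = √(δp² + δr² + δd²) = √(9.47e-06 + 5.81e-08 + 2.58e-07) = 0.00313
Q = 0.02200, so δQ/Q = 0.00313/0.02200 = 0.142.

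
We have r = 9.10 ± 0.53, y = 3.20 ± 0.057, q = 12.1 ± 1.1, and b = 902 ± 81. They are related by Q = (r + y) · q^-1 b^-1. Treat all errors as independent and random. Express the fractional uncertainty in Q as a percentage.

Let u = r + y = 12.3. δu = √(δr² + δy²) = √(0.281 + 0.00325) = 0.533, so δu/u = 0.0433.
Q is then a monomial in u, q, b:
δQ/Q = √((δu/u)² + (-1·δq/q)² + (-1·δb/b)²) = √(0.00188 + 0.00826 + 0.00806) = 0.135

13.5%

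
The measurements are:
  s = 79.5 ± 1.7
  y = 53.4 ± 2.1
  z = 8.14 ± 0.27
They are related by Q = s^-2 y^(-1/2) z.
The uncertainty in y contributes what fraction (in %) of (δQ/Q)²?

(δQ/Q)² = (-2·δs/s)² + (−½·δy/y)² + (1·δz/z)²
  s term: (-2×0.0214)² = 0.00183
  y term: (-0.5×0.0393)² = 0.000387
  z term: (1×0.0332)² = 0.00110
Total = 0.00332. Share from y = 0.000387/0.00332 = 0.117.

11.7%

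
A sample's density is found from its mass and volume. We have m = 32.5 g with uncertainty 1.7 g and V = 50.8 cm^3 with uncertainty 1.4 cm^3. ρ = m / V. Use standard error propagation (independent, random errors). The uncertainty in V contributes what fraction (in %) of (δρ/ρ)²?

(δρ/ρ)² = (1·δm/m)² + (-1·δV/V)²
  m term: (1×0.0523)² = 0.00274
  V term: (-1×0.0276)² = 0.000760
Total = 0.00350. Share from V = 0.000760/0.00350 = 0.217.

21.7%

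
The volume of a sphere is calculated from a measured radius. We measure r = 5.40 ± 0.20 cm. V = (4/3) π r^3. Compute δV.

V ∝ r^3, so δV/V = |3| · δr/r = 3 × 0.0370 = 0.111.
V = 660 cm^3, so δV = 0.111 × 660 = 73.3 cm^3.

73.3 cm^3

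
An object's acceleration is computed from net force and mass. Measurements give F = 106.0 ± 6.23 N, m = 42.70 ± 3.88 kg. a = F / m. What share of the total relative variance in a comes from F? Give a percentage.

29.5%

(δa/a)² = (1·δF/F)² + (-1·δm/m)²
  F term: (1×0.0588)² = 0.00345
  m term: (-1×0.0909)² = 0.00826
Total = 0.0117. Share from F = 0.00345/0.0117 = 0.295.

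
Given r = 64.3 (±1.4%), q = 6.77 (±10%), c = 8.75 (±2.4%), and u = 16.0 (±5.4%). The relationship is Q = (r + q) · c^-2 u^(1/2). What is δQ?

Let w = r + q = 71.1. δw = √(δr² + δq²) = √(0.810 + 0.458) = 1.13, so δw/w = 0.0158.
Q is then a monomial in w, c, u:
δQ/Q = √((δw/w)² + (-2·δc/c)² + (½·δu/u)²) = √(0.000251 + 0.00230 + 0.000729) = 0.0573
Q = 3.71, so δQ = 0.0573 × 3.71 = 0.213.

0.213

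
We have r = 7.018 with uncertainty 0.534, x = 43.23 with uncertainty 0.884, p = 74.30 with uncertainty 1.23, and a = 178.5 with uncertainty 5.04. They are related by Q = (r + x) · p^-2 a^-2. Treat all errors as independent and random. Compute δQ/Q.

Let u = r + x = 50.25. δu = √(δr² + δx²) = √(0.285 + 0.781) = 1.03, so δu/u = 0.0206.
Q is then a monomial in u, p, a:
δQ/Q = √((δu/u)² + (-2·δp/p)² + (-2·δa/a)²) = √(0.000422 + 0.00110 + 0.00319) = 0.0686

0.0686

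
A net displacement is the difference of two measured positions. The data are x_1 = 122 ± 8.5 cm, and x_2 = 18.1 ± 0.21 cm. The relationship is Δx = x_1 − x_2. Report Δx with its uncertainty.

104 ± 8.50 cm

For a sum/difference, combine absolute errors in quadrature:
  (δx_1)² = 72.2;  (δx_2)² = 0.0441
δΔx = √(72.3) = 8.50 cm
Δx = 104 cm.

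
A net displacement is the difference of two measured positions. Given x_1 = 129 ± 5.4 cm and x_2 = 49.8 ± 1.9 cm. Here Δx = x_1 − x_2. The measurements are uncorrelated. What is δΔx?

For a sum/difference, combine absolute errors in quadrature:
  (δx_1)² = 29.2;  (δx_2)² = 3.61
δΔx = √(32.8) = 5.72 cm

5.72 cm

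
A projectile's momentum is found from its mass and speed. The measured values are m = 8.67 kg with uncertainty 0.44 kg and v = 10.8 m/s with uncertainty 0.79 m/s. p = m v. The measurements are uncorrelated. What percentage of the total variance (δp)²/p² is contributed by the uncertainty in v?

(δp/p)² = (1·δm/m)² + (1·δv/v)²
  m term: (1×0.0507)² = 0.00258
  v term: (1×0.0731)² = 0.00535
Total = 0.00793. Share from v = 0.00535/0.00793 = 0.675.

67.5%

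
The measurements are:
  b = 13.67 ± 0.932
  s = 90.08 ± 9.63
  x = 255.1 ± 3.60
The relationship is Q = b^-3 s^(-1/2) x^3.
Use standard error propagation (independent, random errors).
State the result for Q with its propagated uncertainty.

684.7 ± 148

Relative error in a monomial: (δQ/Q)² = Σ (nᵢ · δxᵢ/xᵢ)².
  (-3·δb/b)² = (-3×0.0682)² = 0.0418;  (−½·δs/s)² = (-0.5×0.107)² = 0.00286;  (3·δx/x)² = (3×0.0141)² = 0.00179
δQ/Q = √(0.0465) = 0.216
Q = 684.7, so δQ = 0.216 × 684.7 = 148.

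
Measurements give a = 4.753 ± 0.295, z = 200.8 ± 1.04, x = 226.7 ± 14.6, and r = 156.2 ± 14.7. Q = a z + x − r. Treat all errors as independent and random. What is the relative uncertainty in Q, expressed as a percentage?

Let p = a·z = 954.4. δp/p = √((1·δa/a)² + (1·δz/z)²) = √(0.00385 + 2.68e-05) = 0.0623, so δp = 59.4.
Q = p + x − r: δQ = √(δp² + δx² + δr²) = √(3530 + 213 + 216) = 62.9
Q = 1025, so δQ/Q = 62.9/1025 = 0.0614.

6.14%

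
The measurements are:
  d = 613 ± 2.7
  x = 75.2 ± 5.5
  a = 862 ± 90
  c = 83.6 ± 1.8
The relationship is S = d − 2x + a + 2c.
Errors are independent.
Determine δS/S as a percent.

S is a linear combination, so absolute uncertainties add in quadrature:
  (δd)² = 7.29;  (2·δx)² = 121;  (δa)² = 8100;  (2·δc)² = 13.0
δS = √(8240) = 90.8
S = 1490, so δS/S = 90.8/1490 = 0.0609.

6.09%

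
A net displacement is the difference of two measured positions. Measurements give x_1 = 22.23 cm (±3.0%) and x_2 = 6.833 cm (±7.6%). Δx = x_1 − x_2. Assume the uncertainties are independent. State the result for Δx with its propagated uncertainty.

15.40 ± 0.845 cm

Sums and differences: (δΔx)² = Σ (cᵢ δxᵢ)².
  (δx_1)² = 0.445;  (δx_2)² = 0.270
δΔx = √(0.714) = 0.845 cm
Δx = 15.40 cm.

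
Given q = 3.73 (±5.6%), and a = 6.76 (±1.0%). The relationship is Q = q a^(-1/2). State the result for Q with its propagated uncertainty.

Q is a product of powers, so relative uncertainties combine in quadrature:
  (1·δq/q)² = (1×0.0560)² = 0.00314;  (−½·δa/a)² = (-0.5×0.0100)² = 2.5e-05
δQ/Q = √(0.00316) = 0.0562
Q = 1.43, so δQ = 0.0562 × 1.43 = 0.0807.

1.43 ± 0.0807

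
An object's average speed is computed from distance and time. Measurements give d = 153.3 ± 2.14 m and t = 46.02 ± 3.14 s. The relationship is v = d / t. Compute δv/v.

0.0696

Products/powers → add relative errors in quadrature, weighted by exponent:
  (1·δd/d)² = (1×0.0140)² = 0.000195;  (-1·δt/t)² = (-1×0.0682)² = 0.00466
δv/v = √(0.00485) = 0.0696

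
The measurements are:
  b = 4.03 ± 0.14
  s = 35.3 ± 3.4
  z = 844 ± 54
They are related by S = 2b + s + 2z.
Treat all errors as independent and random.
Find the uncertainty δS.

108

Each term contributes (cᵢ δxᵢ)² to (δS)²:
  (2·δb)² = 0.0784;  (δs)² = 11.6;  (2·δz)² = 11700
δS = √(11700) = 108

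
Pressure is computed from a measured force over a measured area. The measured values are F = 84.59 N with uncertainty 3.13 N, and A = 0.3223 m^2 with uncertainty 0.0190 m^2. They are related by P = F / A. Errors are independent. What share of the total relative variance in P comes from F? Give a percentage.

(δP/P)² = (1·δF/F)² + (-1·δA/A)²
  F term: (1×0.0370)² = 0.00137
  A term: (-1×0.0590)² = 0.00348
Total = 0.00484. Share from F = 0.00137/0.00484 = 0.283.

28.3%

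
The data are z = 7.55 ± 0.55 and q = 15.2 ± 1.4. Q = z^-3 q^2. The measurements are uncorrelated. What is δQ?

Q is a product of powers, so relative uncertainties combine in quadrature:
  (-3·δz/z)² = (-3×0.0728)² = 0.0478;  (2·δq/q)² = (2×0.0921)² = 0.0339
δQ/Q = √(0.0817) = 0.286
Q = 0.537, so δQ = 0.286 × 0.537 = 0.153.

0.153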